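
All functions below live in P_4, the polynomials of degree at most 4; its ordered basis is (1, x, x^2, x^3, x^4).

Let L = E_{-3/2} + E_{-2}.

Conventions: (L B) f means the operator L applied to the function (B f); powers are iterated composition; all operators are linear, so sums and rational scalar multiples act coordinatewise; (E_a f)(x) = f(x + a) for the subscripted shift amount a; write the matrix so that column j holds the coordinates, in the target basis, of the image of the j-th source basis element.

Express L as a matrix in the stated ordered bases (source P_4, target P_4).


the matrix is [[2, -7/2, 25/4, -91/8, 337/16]; [0, 2, -7, 75/4, -91/2]; [0, 0, 2, -21/2, 75/2]; [0, 0, 0, 2, -14]; [0, 0, 0, 0, 2]] (rows listed top to bottom)

image of 1: 2
image of x: 2x - 7/2
image of x^2: 2x^2 - 7x + 25/4
image of x^3: 2x^3 - (21/2)x^2 + (75/4)x - 91/8
image of x^4: 2x^4 - 14x^3 + (75/2)x^2 - (91/2)x + 337/16
each image's coordinates form column j of the matrix


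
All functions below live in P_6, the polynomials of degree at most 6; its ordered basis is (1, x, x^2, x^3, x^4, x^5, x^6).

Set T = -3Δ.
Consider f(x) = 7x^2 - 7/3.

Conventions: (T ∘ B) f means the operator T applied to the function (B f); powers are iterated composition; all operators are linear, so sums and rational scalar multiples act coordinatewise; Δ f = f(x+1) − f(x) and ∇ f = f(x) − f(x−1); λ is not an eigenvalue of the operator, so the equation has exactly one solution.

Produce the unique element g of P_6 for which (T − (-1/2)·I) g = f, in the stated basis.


write g with unknown coordinates in the stated basis and equate coefficients in (T − (-1/2)·I) g = f
solving from the highest basis element down gives g = 14x^2 + 168x + 3262/3
check: T g = -84x - 546
so T g − (-1/2)·g = 7x^2 - 7/3 = f ✓

the image equals g(x) = 14x^2 + 168x + 3262/3


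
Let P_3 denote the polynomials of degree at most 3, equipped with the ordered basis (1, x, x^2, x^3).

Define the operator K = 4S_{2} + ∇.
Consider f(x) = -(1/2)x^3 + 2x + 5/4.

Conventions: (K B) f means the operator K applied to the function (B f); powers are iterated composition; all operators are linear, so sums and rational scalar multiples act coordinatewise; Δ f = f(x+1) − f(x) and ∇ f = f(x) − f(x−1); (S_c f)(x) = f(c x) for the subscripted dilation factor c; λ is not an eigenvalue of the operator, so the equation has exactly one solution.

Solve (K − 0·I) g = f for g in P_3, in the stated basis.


write g with unknown coordinates in the stated basis and equate coefficients in (K − 0·I) g = f
solving from the highest basis element down gives g = -(1/64)x^3 + (3/1024)x^2 + (997/4096)x + 4199/16384
check: K g = -(1/2)x^3 + 2x + 5/4
so K g − 0·g = -(1/2)x^3 + 2x + 5/4 = f ✓

the image equals g(x) = -(1/64)x^3 + (3/1024)x^2 + (997/4096)x + 4199/16384


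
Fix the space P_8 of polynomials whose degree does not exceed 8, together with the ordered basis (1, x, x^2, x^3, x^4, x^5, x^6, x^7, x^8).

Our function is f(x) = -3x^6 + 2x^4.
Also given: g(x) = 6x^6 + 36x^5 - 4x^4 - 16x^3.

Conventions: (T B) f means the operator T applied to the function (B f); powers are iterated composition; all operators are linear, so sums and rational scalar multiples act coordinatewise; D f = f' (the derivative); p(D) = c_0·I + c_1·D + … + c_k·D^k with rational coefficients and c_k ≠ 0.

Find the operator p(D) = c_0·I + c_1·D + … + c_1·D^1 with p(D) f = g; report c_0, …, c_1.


D^0 f = -3x^6 + 2x^4
D^1 f = -18x^5 + 8x^3
matching coefficients of g against c_0 f + c_1 Df + … from the top degree down determines the c_i
solution: c_0 = -2, c_1 = -2

c_0 = -2, c_1 = -2


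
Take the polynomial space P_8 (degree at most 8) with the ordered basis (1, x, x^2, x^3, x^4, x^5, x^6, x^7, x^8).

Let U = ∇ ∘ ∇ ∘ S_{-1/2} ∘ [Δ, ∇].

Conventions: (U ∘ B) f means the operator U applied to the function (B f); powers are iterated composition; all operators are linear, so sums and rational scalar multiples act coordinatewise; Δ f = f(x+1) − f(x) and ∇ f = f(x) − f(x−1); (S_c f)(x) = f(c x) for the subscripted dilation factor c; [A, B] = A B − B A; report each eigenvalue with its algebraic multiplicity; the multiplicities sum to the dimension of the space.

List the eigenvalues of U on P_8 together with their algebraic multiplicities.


image of 1: 0
image of x: 0
image of x^2: 0
image of x^3: 0
image of x^4: 0
image of x^5: 0
image of x^6: 0
image of x^7: 0
image of x^8: 0
the matrix is upper triangular; its diagonal is (0, 0, 0, 0, 0, 0, 0, 0, 0)
for a triangular matrix the eigenvalues are the diagonal entries, with algebraic multiplicity their repetition count

λ = 0 (multiplicity 9)


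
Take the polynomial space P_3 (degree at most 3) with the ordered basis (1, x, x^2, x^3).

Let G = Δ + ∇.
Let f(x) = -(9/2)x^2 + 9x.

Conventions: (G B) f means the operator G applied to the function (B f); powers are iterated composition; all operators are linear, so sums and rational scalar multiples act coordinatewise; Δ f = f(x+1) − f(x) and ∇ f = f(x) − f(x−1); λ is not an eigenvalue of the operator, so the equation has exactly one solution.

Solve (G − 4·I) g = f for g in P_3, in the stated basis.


the image equals g(x) = (9/8)x^2 - (9/8)x - 9/16

write g with unknown coordinates in the stated basis and equate coefficients in (G − 4·I) g = f
solving from the highest basis element down gives g = (9/8)x^2 - (9/8)x - 9/16
check: G g = (9/2)x - 9/4
so G g − 4·g = -(9/2)x^2 + 9x = f ✓


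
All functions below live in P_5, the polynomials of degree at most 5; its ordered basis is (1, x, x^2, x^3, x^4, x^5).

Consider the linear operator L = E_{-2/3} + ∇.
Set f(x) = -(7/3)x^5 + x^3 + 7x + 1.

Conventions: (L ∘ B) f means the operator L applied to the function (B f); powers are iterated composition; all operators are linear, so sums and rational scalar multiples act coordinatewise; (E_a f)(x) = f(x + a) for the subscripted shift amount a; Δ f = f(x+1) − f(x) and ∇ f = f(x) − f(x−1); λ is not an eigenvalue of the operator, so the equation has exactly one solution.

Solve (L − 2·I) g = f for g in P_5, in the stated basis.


the image equals g(x) = (7/3)x^5 + (35/9)x^4 - (79/9)x^3 - (431/81)x^2 + (17/3)x - 2498/729

write g with unknown coordinates in the stated basis and equate coefficients in (L − 2·I) g = f
solving from the highest basis element down gives g = (7/3)x^5 + (35/9)x^4 - (79/9)x^3 - (431/81)x^2 + (17/3)x - 2498/729
check: L g = (7/3)x^5 + (70/9)x^4 - (149/9)x^3 - (862/81)x^2 + (55/3)x - 4267/729
so L g − 2·g = -(7/3)x^5 + x^3 + 7x + 1 = f ✓


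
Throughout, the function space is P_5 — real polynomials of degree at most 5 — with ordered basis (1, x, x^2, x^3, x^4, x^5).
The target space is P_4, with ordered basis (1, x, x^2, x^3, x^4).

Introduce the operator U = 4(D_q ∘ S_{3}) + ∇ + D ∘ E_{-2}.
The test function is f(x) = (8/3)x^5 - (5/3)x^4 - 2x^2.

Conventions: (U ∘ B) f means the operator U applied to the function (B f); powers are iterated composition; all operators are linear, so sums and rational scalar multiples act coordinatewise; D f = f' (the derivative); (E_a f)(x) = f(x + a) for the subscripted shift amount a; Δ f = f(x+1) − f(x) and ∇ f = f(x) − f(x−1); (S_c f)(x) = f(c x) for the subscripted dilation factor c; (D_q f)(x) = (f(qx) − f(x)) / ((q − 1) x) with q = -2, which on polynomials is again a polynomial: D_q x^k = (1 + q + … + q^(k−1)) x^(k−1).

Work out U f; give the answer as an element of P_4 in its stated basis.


S_{3} f = 648x^5 - 135x^4 - 18x^2
D_q S_{3} f = 7128x^4 + 675x^3 + 18x
(4(D_q ∘ S_{3})) f = 28512x^4 + 2700x^3 + 72x
∇ f = (40/3)x^4 - (100/3)x^3 + (110/3)x^2 - 24x + 19/3
E_{-2} f = (8/3)x^5 - (85/3)x^4 + 120x^3 - (766/3)x^2 + (824/3)x - 120
D E_{-2} f = (40/3)x^4 - (340/3)x^3 + 360x^2 - (1532/3)x + 824/3
(4(D_q ∘ S_{3}) + ∇ + D ∘ E_{-2}) f = (85616/3)x^4 + (7660/3)x^3 + (1190/3)x^2 - (1388/3)x + 281

the image equals g(x) = (85616/3)x^4 + (7660/3)x^3 + (1190/3)x^2 - (1388/3)x + 281


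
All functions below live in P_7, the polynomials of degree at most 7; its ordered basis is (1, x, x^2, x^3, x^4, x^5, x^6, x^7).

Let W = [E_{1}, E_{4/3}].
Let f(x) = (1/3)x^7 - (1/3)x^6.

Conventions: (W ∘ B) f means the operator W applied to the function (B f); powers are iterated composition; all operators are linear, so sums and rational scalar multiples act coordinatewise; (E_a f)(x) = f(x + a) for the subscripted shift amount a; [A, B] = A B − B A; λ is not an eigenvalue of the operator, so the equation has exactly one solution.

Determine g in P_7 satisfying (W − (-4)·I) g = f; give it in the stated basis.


write g with unknown coordinates in the stated basis and equate coefficients in (W − (-4)·I) g = f
solving from the highest basis element down gives g = (1/12)x^7 - (1/12)x^6
check: W g = 0
so W g − (-4)·g = (1/3)x^7 - (1/3)x^6 = f ✓

g(x) = (1/12)x^7 - (1/12)x^6


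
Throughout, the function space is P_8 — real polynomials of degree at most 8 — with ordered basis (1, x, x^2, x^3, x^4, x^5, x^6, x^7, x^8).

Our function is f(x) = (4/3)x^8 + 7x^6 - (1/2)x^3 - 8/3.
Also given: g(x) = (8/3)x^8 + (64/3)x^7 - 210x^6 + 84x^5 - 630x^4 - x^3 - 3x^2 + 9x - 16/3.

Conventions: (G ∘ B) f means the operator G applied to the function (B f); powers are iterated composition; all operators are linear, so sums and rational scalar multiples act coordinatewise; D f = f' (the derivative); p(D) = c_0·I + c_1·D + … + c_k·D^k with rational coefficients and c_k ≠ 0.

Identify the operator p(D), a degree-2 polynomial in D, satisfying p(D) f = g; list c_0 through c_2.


c_0 = 2, c_1 = 2, c_2 = -3

D^0 f = (4/3)x^8 + 7x^6 - (1/2)x^3 - 8/3
D^1 f = (32/3)x^7 + 42x^5 - (3/2)x^2
D^2 f = (224/3)x^6 + 210x^4 - 3x
matching coefficients of g against c_0 f + c_1 Df + … from the top degree down determines the c_i
solution: c_0 = 2, c_1 = 2, c_2 = -3


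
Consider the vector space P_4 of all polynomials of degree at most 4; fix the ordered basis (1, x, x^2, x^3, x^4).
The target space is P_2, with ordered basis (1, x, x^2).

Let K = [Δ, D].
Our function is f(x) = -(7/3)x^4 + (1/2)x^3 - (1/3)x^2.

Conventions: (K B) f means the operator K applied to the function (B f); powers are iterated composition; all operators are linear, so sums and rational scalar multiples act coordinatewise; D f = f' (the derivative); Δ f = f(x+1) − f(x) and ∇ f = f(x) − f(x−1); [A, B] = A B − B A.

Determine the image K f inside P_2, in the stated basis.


the result is g(x) = 0

D f = -(28/3)x^3 + (3/2)x^2 - (2/3)x
Δ D f = -28x^2 - 25x - 17/2
Δ f = -(28/3)x^3 - (25/2)x^2 - (17/2)x - 13/6
D Δ f = -28x^2 - 25x - 17/2
[Δ, D] f = 0


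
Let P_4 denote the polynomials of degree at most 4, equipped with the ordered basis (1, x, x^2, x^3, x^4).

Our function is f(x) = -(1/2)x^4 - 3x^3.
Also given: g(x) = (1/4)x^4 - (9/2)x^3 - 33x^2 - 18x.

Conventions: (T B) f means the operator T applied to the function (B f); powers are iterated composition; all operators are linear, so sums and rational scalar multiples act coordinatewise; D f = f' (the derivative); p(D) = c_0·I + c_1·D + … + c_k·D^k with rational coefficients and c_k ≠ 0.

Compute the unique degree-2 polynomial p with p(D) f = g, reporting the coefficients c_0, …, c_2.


D^0 f = -(1/2)x^4 - 3x^3
D^1 f = -2x^3 - 9x^2
D^2 f = -6x^2 - 18x
matching coefficients of g against c_0 f + c_1 Df + … from the top degree down determines the c_i
solution: c_0 = -1/2, c_1 = 3, c_2 = 1

c_0 = -1/2, c_1 = 3, c_2 = 1


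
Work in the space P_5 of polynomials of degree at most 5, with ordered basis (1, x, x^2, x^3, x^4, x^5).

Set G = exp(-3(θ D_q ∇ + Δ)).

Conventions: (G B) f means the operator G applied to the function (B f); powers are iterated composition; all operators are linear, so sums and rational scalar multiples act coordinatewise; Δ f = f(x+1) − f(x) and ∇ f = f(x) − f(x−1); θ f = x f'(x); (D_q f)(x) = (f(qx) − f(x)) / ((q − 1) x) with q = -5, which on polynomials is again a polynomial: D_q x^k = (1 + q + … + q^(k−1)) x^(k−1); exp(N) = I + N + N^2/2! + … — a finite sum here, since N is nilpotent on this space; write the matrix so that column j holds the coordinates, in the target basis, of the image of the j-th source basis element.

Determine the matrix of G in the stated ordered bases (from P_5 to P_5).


image of 1: 1
image of x: x - 3
image of x^2: x^2 - 6x + 6
image of x^3: x^3 - 9x^2 + 54x - 57
image of x^4: x^4 - 12x^3 - 468x^2 + 1212x - 453
image of x^5: x^5 - 15x^4 + 4740x^3 - 16050x^2 + 95055x - 77916
each image's coordinates form column j of the matrix

the matrix is [[1, -3, 6, -57, -453, -77916]; [0, 1, -6, 54, 1212, 95055]; [0, 0, 1, -9, -468, -16050]; [0, 0, 0, 1, -12, 4740]; [0, 0, 0, 0, 1, -15]; [0, 0, 0, 0, 0, 1]] (rows listed top to bottom)


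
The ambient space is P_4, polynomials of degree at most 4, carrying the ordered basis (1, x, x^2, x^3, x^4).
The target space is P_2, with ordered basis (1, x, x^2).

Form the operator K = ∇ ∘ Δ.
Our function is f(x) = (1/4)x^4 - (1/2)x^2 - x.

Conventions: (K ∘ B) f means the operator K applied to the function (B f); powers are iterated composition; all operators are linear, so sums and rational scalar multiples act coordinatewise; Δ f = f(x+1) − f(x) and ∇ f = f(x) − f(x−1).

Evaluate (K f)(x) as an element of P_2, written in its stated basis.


Δ f = x^3 + (3/2)x^2 - 5/4
∇ Δ f = 3x^2 - 1/2

the image equals g(x) = 3x^2 - 1/2


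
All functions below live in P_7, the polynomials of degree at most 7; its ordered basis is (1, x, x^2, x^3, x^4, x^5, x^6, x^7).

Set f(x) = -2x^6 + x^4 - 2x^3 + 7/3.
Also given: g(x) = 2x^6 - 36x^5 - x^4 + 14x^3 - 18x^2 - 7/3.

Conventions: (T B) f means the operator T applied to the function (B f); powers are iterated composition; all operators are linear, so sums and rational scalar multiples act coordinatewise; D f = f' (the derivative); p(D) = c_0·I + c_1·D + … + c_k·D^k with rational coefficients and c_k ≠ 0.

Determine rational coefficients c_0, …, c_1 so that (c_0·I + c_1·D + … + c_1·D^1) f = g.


p(D) = -I + 3·D, i.e. c_0 = -1, c_1 = 3

D^0 f = -2x^6 + x^4 - 2x^3 + 7/3
D^1 f = -12x^5 + 4x^3 - 6x^2
matching coefficients of g against c_0 f + c_1 Df + … from the top degree down determines the c_i
solution: c_0 = -1, c_1 = 3


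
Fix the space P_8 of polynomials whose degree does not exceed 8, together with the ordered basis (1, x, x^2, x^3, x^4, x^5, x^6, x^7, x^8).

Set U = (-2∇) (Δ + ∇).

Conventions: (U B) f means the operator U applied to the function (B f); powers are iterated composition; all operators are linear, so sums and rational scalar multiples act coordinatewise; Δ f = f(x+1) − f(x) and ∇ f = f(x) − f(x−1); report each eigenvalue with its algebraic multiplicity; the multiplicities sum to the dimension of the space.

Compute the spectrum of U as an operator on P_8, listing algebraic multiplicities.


image of 1: 0
image of x: 0
image of x^2: -8
image of x^3: -24x + 12
image of x^4: -48x^2 + 48x - 32
image of x^5: -80x^3 + 120x^2 - 160x + 60
image of x^6: -120x^4 + 240x^3 - 480x^2 + 360x - 128
image of x^7: -168x^5 + 420x^4 - 1120x^3 + 1260x^2 - 896x + 252
image of x^8: -224x^6 + 672x^5 - 2240x^4 + 3360x^3 - 3584x^2 + 2016x - 512
the matrix is upper triangular; its diagonal is (0, 0, 0, 0, 0, 0, 0, 0, 0)
for a triangular matrix the eigenvalues are the diagonal entries, with algebraic multiplicity their repetition count

λ = 0 (multiplicity 9)


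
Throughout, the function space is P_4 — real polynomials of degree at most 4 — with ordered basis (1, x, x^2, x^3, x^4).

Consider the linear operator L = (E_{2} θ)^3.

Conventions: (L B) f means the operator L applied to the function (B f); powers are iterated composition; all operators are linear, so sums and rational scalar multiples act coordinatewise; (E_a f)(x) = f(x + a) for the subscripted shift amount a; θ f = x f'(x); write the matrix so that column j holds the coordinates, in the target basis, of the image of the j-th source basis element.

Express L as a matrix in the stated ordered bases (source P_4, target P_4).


the matrix is [[0, 2, 80, 1512, 20736]; [0, 1, 56, 1332, 21888]; [0, 0, 8, 342, 7872]; [0, 0, 0, 27, 1184]; [0, 0, 0, 0, 64]] (rows listed top to bottom)

image of 1: 0
image of x: x + 2
image of x^2: 8x^2 + 56x + 80
image of x^3: 27x^3 + 342x^2 + 1332x + 1512
image of x^4: 64x^4 + 1184x^3 + 7872x^2 + 21888x + 20736
each image's coordinates form column j of the matrix


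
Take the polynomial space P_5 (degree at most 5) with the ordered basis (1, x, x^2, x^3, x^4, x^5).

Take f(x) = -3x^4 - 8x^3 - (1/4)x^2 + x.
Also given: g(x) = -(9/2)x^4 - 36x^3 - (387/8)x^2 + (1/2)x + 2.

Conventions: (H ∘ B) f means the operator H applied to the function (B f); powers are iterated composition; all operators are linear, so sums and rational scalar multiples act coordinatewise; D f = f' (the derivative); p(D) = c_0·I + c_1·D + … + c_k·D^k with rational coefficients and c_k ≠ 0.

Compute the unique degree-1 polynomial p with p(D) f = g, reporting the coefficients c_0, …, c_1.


D^0 f = -3x^4 - 8x^3 - (1/4)x^2 + x
D^1 f = -12x^3 - 24x^2 - (1/2)x + 1
matching coefficients of g against c_0 f + c_1 Df + … from the top degree down determines the c_i
solution: c_0 = 3/2, c_1 = 2

p(D) = (3/2)·I + 2·D, i.e. c_0 = 3/2, c_1 = 2


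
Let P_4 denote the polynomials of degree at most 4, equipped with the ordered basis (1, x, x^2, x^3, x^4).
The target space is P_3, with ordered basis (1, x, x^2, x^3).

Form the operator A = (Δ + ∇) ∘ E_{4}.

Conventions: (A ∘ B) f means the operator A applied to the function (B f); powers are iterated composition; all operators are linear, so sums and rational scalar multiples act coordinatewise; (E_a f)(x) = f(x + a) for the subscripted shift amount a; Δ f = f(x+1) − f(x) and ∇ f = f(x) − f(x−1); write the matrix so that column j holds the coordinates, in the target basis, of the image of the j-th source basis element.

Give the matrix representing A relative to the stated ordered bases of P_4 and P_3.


image of 1: 0
image of x: 2
image of x^2: 4x + 16
image of x^3: 6x^2 + 48x + 98
image of x^4: 8x^3 + 96x^2 + 392x + 544
each image's coordinates form column j of the matrix

the matrix is [[0, 2, 16, 98, 544]; [0, 0, 4, 48, 392]; [0, 0, 0, 6, 96]; [0, 0, 0, 0, 8]] (rows listed top to bottom)


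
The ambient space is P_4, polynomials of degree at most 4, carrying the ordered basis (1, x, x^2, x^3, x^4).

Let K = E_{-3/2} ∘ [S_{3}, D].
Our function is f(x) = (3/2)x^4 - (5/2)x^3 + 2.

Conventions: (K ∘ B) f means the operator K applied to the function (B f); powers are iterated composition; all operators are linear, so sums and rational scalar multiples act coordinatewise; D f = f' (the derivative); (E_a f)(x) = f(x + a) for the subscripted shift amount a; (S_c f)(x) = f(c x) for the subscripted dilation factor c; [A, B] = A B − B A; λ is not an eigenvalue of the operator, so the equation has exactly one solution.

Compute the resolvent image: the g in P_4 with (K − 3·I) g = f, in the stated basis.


g(x) = -(1/2)x^4 + (221/6)x^3 - 825x^2 + 5532x - 123023/12

write g with unknown coordinates in the stated basis and equate coefficients in (K − 3·I) g = f
solving from the highest basis element down gives g = -(1/2)x^4 + (221/6)x^3 - 825x^2 + 5532x - 123023/12
check: K g = 108x^3 - 2475x^2 + 16596x - 123015/4
so K g − 3·g = (3/2)x^4 - (5/2)x^3 + 2 = f ✓


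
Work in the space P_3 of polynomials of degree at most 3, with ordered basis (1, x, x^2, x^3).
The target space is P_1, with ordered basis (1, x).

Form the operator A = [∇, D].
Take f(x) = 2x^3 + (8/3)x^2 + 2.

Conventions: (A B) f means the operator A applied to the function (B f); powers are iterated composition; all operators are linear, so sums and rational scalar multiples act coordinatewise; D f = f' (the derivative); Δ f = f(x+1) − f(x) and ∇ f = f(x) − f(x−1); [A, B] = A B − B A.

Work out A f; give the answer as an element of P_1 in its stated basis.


D f = 6x^2 + (16/3)x
∇ D f = 12x - 2/3
∇ f = 6x^2 - (2/3)x - 2/3
D ∇ f = 12x - 2/3
[∇, D] f = 0

the result is g(x) = 0


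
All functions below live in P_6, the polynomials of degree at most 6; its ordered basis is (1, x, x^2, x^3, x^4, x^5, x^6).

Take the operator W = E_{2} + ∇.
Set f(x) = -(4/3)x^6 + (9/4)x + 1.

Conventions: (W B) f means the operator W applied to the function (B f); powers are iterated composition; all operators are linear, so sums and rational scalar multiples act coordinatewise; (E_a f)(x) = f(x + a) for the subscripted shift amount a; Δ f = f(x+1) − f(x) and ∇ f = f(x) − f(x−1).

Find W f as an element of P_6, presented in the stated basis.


E_{2} f = -(4/3)x^6 - 16x^5 - 80x^4 - (640/3)x^3 - 320x^2 - (1015/4)x - 479/6
∇ f = -8x^5 + 20x^4 - (80/3)x^3 + 20x^2 - 8x + 43/12
(E_{2} + ∇) f = -(4/3)x^6 - 24x^5 - 60x^4 - 240x^3 - 300x^2 - (1047/4)x - 305/4

g(x) = -(4/3)x^6 - 24x^5 - 60x^4 - 240x^3 - 300x^2 - (1047/4)x - 305/4


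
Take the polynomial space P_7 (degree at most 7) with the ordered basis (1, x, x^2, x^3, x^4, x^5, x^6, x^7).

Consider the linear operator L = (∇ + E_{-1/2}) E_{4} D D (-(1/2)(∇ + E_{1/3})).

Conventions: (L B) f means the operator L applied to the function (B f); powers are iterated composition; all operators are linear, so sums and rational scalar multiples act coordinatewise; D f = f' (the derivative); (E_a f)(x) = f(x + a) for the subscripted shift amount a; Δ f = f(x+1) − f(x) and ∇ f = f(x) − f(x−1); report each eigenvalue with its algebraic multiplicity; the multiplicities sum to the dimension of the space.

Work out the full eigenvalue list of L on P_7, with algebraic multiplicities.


image of 1: 0
image of x: 0
image of x^2: -1
image of x^3: -3x - 35/2
image of x^4: -6x^2 - 70x - 1093/6
image of x^5: -10x^3 - 175x^2 - (5465/6)x - 157585/108
image of x^6: -15x^4 - 350x^3 - (5465/2)x^2 - (157585/18)x - 4316165/432
image of x^7: -21x^5 - (1225/2)x^4 - (38255/6)x^3 - (1103095/36)x^2 - (30213155/432)x - 160123355/2592
the matrix is upper triangular; its diagonal is (0, 0, 0, 0, 0, 0, 0, 0)
for a triangular matrix the eigenvalues are the diagonal entries, with algebraic multiplicity their repetition count

λ = 0 (multiplicity 8)


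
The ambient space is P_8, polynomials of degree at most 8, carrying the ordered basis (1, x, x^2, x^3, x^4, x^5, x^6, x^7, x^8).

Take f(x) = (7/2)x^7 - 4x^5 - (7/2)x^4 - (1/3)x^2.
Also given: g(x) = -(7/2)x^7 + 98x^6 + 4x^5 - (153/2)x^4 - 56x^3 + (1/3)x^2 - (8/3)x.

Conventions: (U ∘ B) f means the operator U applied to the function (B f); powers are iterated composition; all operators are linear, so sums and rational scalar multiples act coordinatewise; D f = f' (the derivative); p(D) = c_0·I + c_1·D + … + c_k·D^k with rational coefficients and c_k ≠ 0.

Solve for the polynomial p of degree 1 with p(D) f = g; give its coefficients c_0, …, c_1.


D^0 f = (7/2)x^7 - 4x^5 - (7/2)x^4 - (1/3)x^2
D^1 f = (49/2)x^6 - 20x^4 - 14x^3 - (2/3)x
matching coefficients of g against c_0 f + c_1 Df + … from the top degree down determines the c_i
solution: c_0 = -1, c_1 = 4

p(D) = -I + 4·D, i.e. c_0 = -1, c_1 = 4


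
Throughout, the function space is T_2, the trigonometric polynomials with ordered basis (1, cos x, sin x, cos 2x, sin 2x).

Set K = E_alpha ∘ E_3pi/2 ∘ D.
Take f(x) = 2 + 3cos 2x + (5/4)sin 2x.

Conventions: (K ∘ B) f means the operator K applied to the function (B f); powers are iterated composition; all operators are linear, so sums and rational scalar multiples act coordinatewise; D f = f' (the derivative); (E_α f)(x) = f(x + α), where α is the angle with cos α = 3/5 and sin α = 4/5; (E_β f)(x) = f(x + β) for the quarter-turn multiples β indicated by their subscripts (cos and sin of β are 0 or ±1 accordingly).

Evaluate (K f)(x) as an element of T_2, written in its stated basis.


D f = (5/2)cos 2x - 6sin 2x
E_3pi/2 D f = -(5/2)cos 2x + 6sin 2x
E_alpha E_3pi/2 D f = (323/50)cos 2x + (18/25)sin 2x

the result is g(x) = (323/50)cos 2x + (18/25)sin 2x


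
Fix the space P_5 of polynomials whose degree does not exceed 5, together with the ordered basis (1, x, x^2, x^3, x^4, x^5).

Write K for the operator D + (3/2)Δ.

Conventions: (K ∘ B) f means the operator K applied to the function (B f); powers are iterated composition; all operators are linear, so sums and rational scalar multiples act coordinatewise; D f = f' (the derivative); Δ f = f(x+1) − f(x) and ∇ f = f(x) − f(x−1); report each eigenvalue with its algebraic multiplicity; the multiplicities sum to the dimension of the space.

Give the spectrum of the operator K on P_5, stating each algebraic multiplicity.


image of 1: 0
image of x: 5/2
image of x^2: 5x + 3/2
image of x^3: (15/2)x^2 + (9/2)x + 3/2
image of x^4: 10x^3 + 9x^2 + 6x + 3/2
image of x^5: (25/2)x^4 + 15x^3 + 15x^2 + (15/2)x + 3/2
the matrix is upper triangular; its diagonal is (0, 0, 0, 0, 0, 0)
for a triangular matrix the eigenvalues are the diagonal entries, with algebraic multiplicity their repetition count

λ = 0 (multiplicity 6)


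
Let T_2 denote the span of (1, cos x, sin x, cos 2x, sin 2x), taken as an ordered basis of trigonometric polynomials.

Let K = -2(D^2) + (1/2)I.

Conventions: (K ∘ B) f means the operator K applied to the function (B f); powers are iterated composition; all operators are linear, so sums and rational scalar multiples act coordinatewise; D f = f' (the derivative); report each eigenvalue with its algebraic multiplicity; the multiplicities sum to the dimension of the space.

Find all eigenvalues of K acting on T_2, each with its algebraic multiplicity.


λ = 1/2 (multiplicity 1), λ = 5/2 (multiplicity 2), λ = 17/2 (multiplicity 2)

image of 1: 1/2
image of cos x: (5/2)cos x
image of sin x: (5/2)sin x
image of cos 2x: (17/2)cos 2x
image of sin 2x: (17/2)sin 2x
the matrix is diagonal; its diagonal is (1/2, 5/2, 5/2, 17/2, 17/2)
for a triangular matrix the eigenvalues are the diagonal entries, with algebraic multiplicity their repetition count


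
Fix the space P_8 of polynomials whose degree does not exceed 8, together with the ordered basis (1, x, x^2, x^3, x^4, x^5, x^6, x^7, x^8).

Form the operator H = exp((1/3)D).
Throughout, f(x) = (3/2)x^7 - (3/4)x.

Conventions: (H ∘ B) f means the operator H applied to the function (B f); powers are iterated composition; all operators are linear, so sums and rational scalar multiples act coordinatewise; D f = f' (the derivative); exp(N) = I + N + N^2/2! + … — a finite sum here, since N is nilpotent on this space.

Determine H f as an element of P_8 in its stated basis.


the result is g(x) = (3/2)x^7 + (7/2)x^6 + (7/2)x^5 + (35/18)x^4 + (35/54)x^3 + (7/54)x^2 - (715/972)x - 727/2916

order-1 term: (7/2)x^6 - 1/4
order-2 term: (7/2)x^5
order-3 term: (35/18)x^4
order-4 term: (35/54)x^3
order-5 term: (7/54)x^2
order-6 term: (7/486)x
order-7 term: 1/1458
the series for exp((1/3)D) f terminates at order 7
exp((1/3)D) f = (3/2)x^7 + (7/2)x^6 + (7/2)x^5 + (35/18)x^4 + (35/54)x^3 + (7/54)x^2 - (715/972)x - 727/2916


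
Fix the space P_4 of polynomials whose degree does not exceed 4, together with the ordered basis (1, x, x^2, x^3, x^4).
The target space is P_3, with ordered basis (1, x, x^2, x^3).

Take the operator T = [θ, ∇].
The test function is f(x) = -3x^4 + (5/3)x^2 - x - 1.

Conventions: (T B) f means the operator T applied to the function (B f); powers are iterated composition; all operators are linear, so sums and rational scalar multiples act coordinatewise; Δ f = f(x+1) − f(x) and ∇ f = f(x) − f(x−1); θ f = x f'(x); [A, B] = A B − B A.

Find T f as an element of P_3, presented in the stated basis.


∇ f = -12x^3 + 18x^2 - (26/3)x + 1/3
θ ∇ f = -36x^3 + 36x^2 - (26/3)x
θ f = -12x^4 + (10/3)x^2 - x
∇ θ f = -48x^3 + 72x^2 - (124/3)x + 23/3
[θ, ∇] f = 12x^3 - 36x^2 + (98/3)x - 23/3

the image equals g(x) = 12x^3 - 36x^2 + (98/3)x - 23/3


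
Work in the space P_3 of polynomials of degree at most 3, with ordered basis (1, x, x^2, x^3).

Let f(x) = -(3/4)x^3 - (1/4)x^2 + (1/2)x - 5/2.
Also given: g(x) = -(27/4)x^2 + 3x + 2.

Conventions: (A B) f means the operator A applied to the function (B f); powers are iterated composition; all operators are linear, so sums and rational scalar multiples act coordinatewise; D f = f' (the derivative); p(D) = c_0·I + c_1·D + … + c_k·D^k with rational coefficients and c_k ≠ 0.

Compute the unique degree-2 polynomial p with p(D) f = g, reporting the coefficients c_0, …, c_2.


p(D) = 3·D − D^2, i.e. c_0 = 0, c_1 = 3, c_2 = -1

D^0 f = -(3/4)x^3 - (1/4)x^2 + (1/2)x - 5/2
D^1 f = -(9/4)x^2 - (1/2)x + 1/2
D^2 f = -(9/2)x - 1/2
matching coefficients of g against c_0 f + c_1 Df + … from the top degree down determines the c_i
solution: c_0 = 0, c_1 = 3, c_2 = -1


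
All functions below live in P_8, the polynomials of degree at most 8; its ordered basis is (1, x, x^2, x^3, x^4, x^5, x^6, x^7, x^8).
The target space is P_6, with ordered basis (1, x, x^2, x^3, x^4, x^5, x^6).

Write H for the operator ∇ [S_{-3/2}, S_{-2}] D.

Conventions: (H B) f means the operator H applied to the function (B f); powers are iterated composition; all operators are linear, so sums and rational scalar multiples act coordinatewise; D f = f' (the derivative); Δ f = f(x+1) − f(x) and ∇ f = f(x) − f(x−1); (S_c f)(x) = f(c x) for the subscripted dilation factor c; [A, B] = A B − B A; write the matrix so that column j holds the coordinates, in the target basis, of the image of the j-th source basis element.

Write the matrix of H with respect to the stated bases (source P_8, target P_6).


the matrix is [[0, 0, 0, 0, 0, 0, 0, 0, 0]; [0, 0, 0, 0, 0, 0, 0, 0, 0]; [0, 0, 0, 0, 0, 0, 0, 0, 0]; [0, 0, 0, 0, 0, 0, 0, 0, 0]; [0, 0, 0, 0, 0, 0, 0, 0, 0]; [0, 0, 0, 0, 0, 0, 0, 0, 0]; [0, 0, 0, 0, 0, 0, 0, 0, 0]] (rows listed top to bottom)

image of 1: 0
image of x: 0
image of x^2: 0
image of x^3: 0
image of x^4: 0
image of x^5: 0
image of x^6: 0
image of x^7: 0
image of x^8: 0
each image's coordinates form column j of the matrix


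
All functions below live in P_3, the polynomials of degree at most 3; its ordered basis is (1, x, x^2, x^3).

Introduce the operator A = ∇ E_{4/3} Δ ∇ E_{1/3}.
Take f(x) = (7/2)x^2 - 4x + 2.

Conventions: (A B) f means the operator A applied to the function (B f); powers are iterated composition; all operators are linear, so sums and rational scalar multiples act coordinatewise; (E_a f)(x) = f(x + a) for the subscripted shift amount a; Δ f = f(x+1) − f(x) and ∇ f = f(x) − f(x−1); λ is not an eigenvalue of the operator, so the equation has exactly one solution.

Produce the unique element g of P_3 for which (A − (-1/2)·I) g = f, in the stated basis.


the result is g(x) = 7x^2 - 8x + 4

write g with unknown coordinates in the stated basis and equate coefficients in (A − (-1/2)·I) g = f
solving from the highest basis element down gives g = 7x^2 - 8x + 4
check: A g = 0
so A g − (-1/2)·g = (7/2)x^2 - 4x + 2 = f ✓


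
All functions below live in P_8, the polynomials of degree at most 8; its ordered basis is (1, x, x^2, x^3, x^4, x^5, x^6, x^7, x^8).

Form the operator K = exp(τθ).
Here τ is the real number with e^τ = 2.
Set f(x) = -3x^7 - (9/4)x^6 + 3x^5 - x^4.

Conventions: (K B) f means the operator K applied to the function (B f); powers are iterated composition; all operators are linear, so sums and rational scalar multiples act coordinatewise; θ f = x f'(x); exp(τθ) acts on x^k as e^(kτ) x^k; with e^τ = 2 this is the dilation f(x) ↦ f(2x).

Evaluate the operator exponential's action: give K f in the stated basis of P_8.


the result is g(x) = -384x^7 - 144x^6 + 96x^5 - 16x^4

exp(τθ) x^k = e^(kτ) x^k; with e^τ = 2 this sends x^k to 2^k x^k
x^4 ↦ 16 x^4
x^5 ↦ 32 x^5
x^6 ↦ 64 x^6
x^7 ↦ 128 x^7
applying this coordinatewise to f: exp(τθ) f = -384x^7 - 144x^6 + 96x^5 - 16x^4


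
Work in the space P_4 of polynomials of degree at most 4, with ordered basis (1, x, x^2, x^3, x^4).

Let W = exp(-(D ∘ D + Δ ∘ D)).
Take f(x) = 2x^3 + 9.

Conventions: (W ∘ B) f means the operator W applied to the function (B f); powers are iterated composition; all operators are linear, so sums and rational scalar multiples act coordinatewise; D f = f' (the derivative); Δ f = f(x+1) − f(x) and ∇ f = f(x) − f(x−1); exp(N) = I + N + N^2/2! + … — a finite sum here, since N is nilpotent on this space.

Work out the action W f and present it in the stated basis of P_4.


order-1 term: -24x - 6
the series for exp(-(D ∘ D + Δ ∘ D)) f terminates at order 1
exp(-(D ∘ D + Δ ∘ D)) f = 2x^3 - 24x + 3

the result is g(x) = 2x^3 - 24x + 3


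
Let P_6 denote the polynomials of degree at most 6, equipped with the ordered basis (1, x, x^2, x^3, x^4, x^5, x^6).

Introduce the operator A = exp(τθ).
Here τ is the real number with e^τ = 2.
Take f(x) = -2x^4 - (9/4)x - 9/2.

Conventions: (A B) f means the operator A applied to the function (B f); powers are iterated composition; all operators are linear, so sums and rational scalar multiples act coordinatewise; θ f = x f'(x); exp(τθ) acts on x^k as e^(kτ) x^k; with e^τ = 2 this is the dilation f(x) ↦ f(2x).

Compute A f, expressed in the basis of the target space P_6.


exp(τθ) x^k = e^(kτ) x^k; with e^τ = 2 this sends x^k to 2^k x^k
x ↦ 2 x
x^4 ↦ 16 x^4
applying this coordinatewise to f: exp(τθ) f = -32x^4 - (9/2)x - 9/2

g(x) = -32x^4 - (9/2)x - 9/2


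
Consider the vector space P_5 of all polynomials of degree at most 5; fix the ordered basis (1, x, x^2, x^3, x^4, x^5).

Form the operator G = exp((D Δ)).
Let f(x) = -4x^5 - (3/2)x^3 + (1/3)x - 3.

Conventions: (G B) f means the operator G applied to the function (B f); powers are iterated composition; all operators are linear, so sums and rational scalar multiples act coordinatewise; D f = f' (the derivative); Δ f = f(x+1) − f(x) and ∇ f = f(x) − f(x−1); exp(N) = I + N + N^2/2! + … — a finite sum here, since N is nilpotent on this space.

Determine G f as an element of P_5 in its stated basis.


order-1 term: -80x^3 - 120x^2 - 89x - 49/2
order-2 term: -240x - 240
the series for exp((D Δ)) f terminates at order 2
exp((D Δ)) f = -4x^5 - (163/2)x^3 - 120x^2 - (986/3)x - 535/2

the image equals g(x) = -4x^5 - (163/2)x^3 - 120x^2 - (986/3)x - 535/2


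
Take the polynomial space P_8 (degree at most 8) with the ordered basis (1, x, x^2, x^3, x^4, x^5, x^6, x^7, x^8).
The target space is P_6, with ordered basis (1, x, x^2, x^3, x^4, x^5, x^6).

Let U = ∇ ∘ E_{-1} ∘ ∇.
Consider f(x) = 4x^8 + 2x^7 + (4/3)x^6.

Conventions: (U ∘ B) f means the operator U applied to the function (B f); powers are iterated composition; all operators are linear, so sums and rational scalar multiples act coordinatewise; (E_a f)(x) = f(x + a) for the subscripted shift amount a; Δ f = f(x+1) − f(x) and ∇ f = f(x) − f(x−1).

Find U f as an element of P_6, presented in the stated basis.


∇ f = 32x^7 - 98x^6 + 190x^5 - 230x^4 + (542/3)x^3 - 90x^2 + 26x - 10/3
E_{-1} ∇ f = 32x^7 - 322x^6 + 1450x^5 - 3770x^4 + (18242/3)x^3 - 6054x^2 + 3430x - 850
∇ E_{-1} ∇ f = 224x^6 - 2604x^5 + 13200x^4 - 37140x^3 + 60864x^2 - 54836x + 63416/3

the result is g(x) = 224x^6 - 2604x^5 + 13200x^4 - 37140x^3 + 60864x^2 - 54836x + 63416/3


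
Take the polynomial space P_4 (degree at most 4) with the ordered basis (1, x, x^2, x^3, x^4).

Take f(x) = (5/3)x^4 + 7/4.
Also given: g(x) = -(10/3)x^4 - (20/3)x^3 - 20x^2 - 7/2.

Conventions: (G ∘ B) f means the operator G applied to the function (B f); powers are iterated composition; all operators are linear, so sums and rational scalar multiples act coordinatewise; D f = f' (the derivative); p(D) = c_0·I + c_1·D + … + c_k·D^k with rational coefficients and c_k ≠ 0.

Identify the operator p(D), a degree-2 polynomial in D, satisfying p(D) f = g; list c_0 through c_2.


D^0 f = (5/3)x^4 + 7/4
D^1 f = (20/3)x^3
D^2 f = 20x^2
matching coefficients of g against c_0 f + c_1 Df + … from the top degree down determines the c_i
solution: c_0 = -2, c_1 = -1, c_2 = -1

p(D) = -2·I − D − D^2, i.e. c_0 = -2, c_1 = -1, c_2 = -1


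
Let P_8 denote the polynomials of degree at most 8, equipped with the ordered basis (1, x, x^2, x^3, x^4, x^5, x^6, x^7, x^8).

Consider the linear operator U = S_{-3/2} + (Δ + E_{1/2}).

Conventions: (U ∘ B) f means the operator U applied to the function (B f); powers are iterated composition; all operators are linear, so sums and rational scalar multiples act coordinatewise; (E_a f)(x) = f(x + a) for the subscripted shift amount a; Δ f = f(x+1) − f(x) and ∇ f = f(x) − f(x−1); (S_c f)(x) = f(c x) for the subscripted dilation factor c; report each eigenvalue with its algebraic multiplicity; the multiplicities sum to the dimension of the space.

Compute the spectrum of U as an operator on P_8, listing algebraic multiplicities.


image of 1: 2
image of x: -(1/2)x + 3/2
image of x^2: (13/4)x^2 + 3x + 5/4
image of x^3: -(19/8)x^3 + (9/2)x^2 + (15/4)x + 9/8
image of x^4: (97/16)x^4 + 6x^3 + (15/2)x^2 + (9/2)x + 17/16
image of x^5: -(211/32)x^5 + (15/2)x^4 + (25/2)x^3 + (45/4)x^2 + (85/16)x + 33/32
image of x^6: (793/64)x^6 + 9x^5 + (75/4)x^4 + (45/2)x^3 + (255/16)x^2 + (99/16)x + 65/64
image of x^7: -(2059/128)x^7 + (21/2)x^6 + (105/4)x^5 + (315/8)x^4 + (595/16)x^3 + (693/32)x^2 + (455/64)x + 129/128
image of x^8: (6817/256)x^8 + 12x^7 + 35x^6 + 63x^5 + (595/8)x^4 + (231/4)x^3 + (455/16)x^2 + (129/16)x + 257/256
the matrix is upper triangular; its diagonal is (2, -1/2, 13/4, -19/8, 97/16, -211/32, 793/64, -2059/128, 6817/256)
for a triangular matrix the eigenvalues are the diagonal entries, with algebraic multiplicity their repetition count

λ = -2059/128 (multiplicity 1), λ = -211/32 (multiplicity 1), λ = -19/8 (multiplicity 1), λ = -1/2 (multiplicity 1), λ = 2 (multiplicity 1), λ = 13/4 (multiplicity 1), λ = 97/16 (multiplicity 1), λ = 793/64 (multiplicity 1), λ = 6817/256 (multiplicity 1)


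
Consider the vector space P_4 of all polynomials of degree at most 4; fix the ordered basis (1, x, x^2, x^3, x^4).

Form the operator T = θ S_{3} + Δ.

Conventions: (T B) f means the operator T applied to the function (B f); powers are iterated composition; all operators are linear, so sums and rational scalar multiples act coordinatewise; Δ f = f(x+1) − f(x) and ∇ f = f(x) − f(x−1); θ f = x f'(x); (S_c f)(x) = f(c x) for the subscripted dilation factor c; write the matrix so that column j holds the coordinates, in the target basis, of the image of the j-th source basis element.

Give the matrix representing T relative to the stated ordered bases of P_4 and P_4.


the matrix is [[0, 1, 1, 1, 1]; [0, 3, 2, 3, 4]; [0, 0, 18, 3, 6]; [0, 0, 0, 81, 4]; [0, 0, 0, 0, 324]] (rows listed top to bottom)

image of 1: 0
image of x: 3x + 1
image of x^2: 18x^2 + 2x + 1
image of x^3: 81x^3 + 3x^2 + 3x + 1
image of x^4: 324x^4 + 4x^3 + 6x^2 + 4x + 1
each image's coordinates form column j of the matrix


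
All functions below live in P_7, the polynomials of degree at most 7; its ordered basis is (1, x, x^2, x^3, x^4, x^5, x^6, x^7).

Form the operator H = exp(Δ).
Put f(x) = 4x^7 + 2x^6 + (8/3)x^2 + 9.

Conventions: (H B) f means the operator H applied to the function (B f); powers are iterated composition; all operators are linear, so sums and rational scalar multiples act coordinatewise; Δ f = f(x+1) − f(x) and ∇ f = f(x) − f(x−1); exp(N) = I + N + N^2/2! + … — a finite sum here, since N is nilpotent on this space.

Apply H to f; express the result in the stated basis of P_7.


g(x) = 4x^7 + 30x^6 + 180x^5 + 760x^4 + 2300x^3 + (14462/3)x^2 + (18940/3)x + 11785/3

order-1 term: 28x^6 + 96x^5 + 170x^4 + 180x^3 + 114x^2 + (136/3)x + 26/3
order-2 term: 84x^5 + 450x^4 + 1100x^3 + 1470x^2 + 1048x + 950/3
order-3 term: 140x^4 + 880x^3 + 2280x^2 + 2820x + 1384
order-4 term: 140x^3 + 870x^2 + 1940x + 1530
order-5 term: 84x^2 + 432x + 590
order-6 term: 28x + 86
order-7 term: 4
the series for exp(Δ) f terminates at order 7
exp(Δ) f = 4x^7 + 30x^6 + 180x^5 + 760x^4 + 2300x^3 + (14462/3)x^2 + (18940/3)x + 11785/3
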